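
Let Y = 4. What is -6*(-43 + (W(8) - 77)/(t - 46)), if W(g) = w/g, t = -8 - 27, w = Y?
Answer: 757/3 ≈ 252.33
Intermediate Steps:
w = 4
t = -35
W(g) = 4/g
-6*(-43 + (W(8) - 77)/(t - 46)) = -6*(-43 + (4/8 - 77)/(-35 - 46)) = -6*(-43 + (4*(⅛) - 77)/(-81)) = -6*(-43 + (½ - 77)*(-1/81)) = -6*(-43 - 153/2*(-1/81)) = -6*(-43 + 17/18) = -6*(-757/18) = 757/3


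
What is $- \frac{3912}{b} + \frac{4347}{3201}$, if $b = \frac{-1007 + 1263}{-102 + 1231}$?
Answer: $- \frac{589024059}{34144} \approx -17251.0$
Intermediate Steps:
$b = \frac{256}{1129} \approx 0.22675$
$- \frac{3912}{b} + \frac{4347}{3201} = - \frac{3912}{\frac{256}{1129}} + \frac{4347}{3201} = \left(-3912\right) \frac{1129}{256} + 4347 \cdot \frac{1}{3201} = - \frac{552081}{32} + \frac{1449}{1067} = - \frac{589024059}{34144}$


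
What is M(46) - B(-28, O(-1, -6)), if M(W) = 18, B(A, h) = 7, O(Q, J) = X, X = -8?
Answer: 11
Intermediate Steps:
O(Q, J) = -8
M(46) - B(-28, O(-1, -6)) = 18 - 1*7 = 18 - 7 = 11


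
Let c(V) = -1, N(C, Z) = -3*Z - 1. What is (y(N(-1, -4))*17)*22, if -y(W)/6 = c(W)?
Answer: 2244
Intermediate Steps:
N(C, Z) = -1 - 3*Z
y(W) = 6 (y(W) = -6*(-1) = 6)
(y(N(-1, -4))*17)*22 = (6*17)*22 = 102*22 = 2244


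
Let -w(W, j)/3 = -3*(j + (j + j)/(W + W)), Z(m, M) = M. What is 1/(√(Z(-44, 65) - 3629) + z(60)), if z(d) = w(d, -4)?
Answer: -305/40863 - 50*I*√11/13621 ≈ -0.007464 - 0.012175*I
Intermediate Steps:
w(W, j) = 9*j + 9*j/W (w(W, j) = -(-9)*(j + (j + j)/(W + W)) = -(-9)*(j + (2*j)/((2*W))) = -(-9)*(j + (2*j)*(1/(2*W))) = -(-9)*(j + j/W) = -3*(-3*j - 3*j/W) = 9*j + 9*j/W)
z(d) = -36*(1 + d)/d (z(d) = 9*(-4)*(1 + d)/d = -36*(1 + d)/d)
1/(√(Z(-44, 65) - 3629) + z(60)) = 1/(√(65 - 3629) + (-36 - 36/60)) = 1/(√(-3564) + (-36 - 36*1/60)) = 1/(18*I*√11 + (-36 - ⅗)) = 1/(18*I*√11 - 183/5) = 1/(-183/5 + 18*I*√11)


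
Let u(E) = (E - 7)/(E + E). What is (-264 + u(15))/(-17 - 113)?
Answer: 1978/975 ≈ 2.0287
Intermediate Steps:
u(E) = (-7 + E)/(2*E) (u(E) = (-7 + E)/((2*E)) = (-7 + E)*(1/(2*E)) = (-7 + E)/(2*E))
(-264 + u(15))/(-17 - 113) = (-264 + (½)*(-7 + 15)/15)/(-17 - 113) = (-264 + (½)*(1/15)*8)/(-130) = (-264 + 4/15)*(-1/130) = -3956/15*(-1/130) = 1978/975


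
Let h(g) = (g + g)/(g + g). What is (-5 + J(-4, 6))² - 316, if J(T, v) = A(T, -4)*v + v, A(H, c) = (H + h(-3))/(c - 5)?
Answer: -307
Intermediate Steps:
h(g) = 1 (h(g) = (2*g)/((2*g)) = (2*g)*(1/(2*g)) = 1)
A(H, c) = (1 + H)/(-5 + c) (A(H, c) = (H + 1)/(c - 5) = (1 + H)/(-5 + c))
J(T, v) = v + v*(-⅑ - T/9) (J(T, v) = ((1 + T)/(-5 - 4))*v + v = ((1 + T)/(-9))*v + v = (-(1 + T)/9)*v + v = (-⅑ - T/9)*v + v = v*(-⅑ - T/9) + v = v + v*(-⅑ - T/9))
(-5 + J(-4, 6))² - 316 = (-5 + (⅑)*6*(8 - 1*(-4)))² - 316 = (-5 + (⅑)*6*(8 + 4))² - 316 = (-5 + (⅑)*6*12)² - 316 = (-5 + 8)² - 316 = 3² - 316 = 9 - 316 = -307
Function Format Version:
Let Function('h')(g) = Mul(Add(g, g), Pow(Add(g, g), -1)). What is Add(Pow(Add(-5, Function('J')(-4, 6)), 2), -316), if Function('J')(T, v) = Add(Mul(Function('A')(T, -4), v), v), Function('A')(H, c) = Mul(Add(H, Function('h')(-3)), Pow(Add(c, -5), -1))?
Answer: -307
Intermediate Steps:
Function('h')(g) = 1 (Function('h')(g) = Mul(Mul(2, g), Pow(Mul(2, g), -1)) = Mul(Mul(2, g), Mul(Rational(1, 2), Pow(g, -1))) = 1)
Function('A')(H, c) = Mul(Pow(Add(-5, c), -1), Add(1, H)) (Function('A')(H, c) = Mul(Add(H, 1), Pow(Add(c, -5), -1)) = Mul(Add(1, H), Pow(Add(-5, c), -1)) = Mul(Pow(Add(-5, c), -1), Add(1, H)))
Function('J')(T, v) = Add(v, Mul(v, Add(Rational(-1, 9), Mul(Rational(-1, 9), T)))) (Function('J')(T, v) = Add(Mul(Mul(Pow(Add(-5, -4), -1), Add(1, T)), v), v) = Add(Mul(Mul(Pow(-9, -1), Add(1, T)), v), v) = Add(Mul(Mul(Rational(-1, 9), Add(1, T)), v), v) = Add(Mul(Add(Rational(-1, 9), Mul(Rational(-1, 9), T)), v), v) = Add(Mul(v, Add(Rational(-1, 9), Mul(Rational(-1, 9), T))), v) = Add(v, Mul(v, Add(Rational(-1, 9), Mul(Rational(-1, 9), T)))))
Add(Pow(Add(-5, Function('J')(-4, 6)), 2), -316) = Add(Pow(Add(-5, Mul(Rational(1, 9), 6, Add(8, Mul(-1, -4)))), 2), -316) = Add(Pow(Add(-5, Mul(Rational(1, 9), 6, Add(8, 4))), 2), -316) = Add(Pow(Add(-5, Mul(Rational(1, 9), 6, 12)), 2), -316) = Add(Pow(Add(-5, 8), 2), -316) = Add(Pow(3, 2), -316) = Add(9, -316) = -307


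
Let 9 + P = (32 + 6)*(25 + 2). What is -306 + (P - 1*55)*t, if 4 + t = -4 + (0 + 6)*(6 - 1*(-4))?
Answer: 49718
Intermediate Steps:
P = 1017 (P = -9 + (32 + 6)*(25 + 2) = -9 + 38*27 = -9 + 1026 = 1017)
t = 52 (t = -4 + (-4 + (0 + 6)*(6 - 1*(-4))) = -4 + (-4 + 6*(6 + 4)) = -4 + (-4 + 6*10) = -4 + (-4 + 60) = -4 + 56 = 52)
-306 + (P - 1*55)*t = -306 + (1017 - 1*55)*52 = -306 + (1017 - 55)*52 = -306 + 962*52 = -306 + 50024 = 49718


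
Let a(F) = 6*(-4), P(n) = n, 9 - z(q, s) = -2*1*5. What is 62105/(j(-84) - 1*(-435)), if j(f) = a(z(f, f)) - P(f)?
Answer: 12421/99 ≈ 125.46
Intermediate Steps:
z(q, s) = 19 (z(q, s) = 9 - (-2*1)*5 = 9 - (-2)*5 = 9 - 1*(-10) = 9 + 10 = 19)
a(F) = -24
j(f) = -24 - f
62105/(j(-84) - 1*(-435)) = 62105/((-24 - 1*(-84)) - 1*(-435)) = 62105/((-24 + 84) + 435) = 62105/(60 + 435) = 62105/495 = 62105*(1/495) = 12421/99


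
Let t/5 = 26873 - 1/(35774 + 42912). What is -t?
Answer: -10572644385/78686 ≈ -1.3437e+5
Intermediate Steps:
t = 10572644385/78686 (t = 5*(26873 - 1/(35774 + 42912)) = 5*(26873 - 1/78686) = 5*(2114528877/78686) = 10572644385/78686 ≈ 1.3437e+5)
-t = -1*10572644385/78686 = -10572644385/78686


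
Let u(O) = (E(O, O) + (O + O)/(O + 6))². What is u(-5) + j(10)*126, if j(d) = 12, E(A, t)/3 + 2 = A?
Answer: 2473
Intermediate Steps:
E(A, t) = -6 + 3*A
u(O) = (-6 + 3*O + 2*O/(6 + O))² (u(O) = ((-6 + 3*O) + (O + O)/(O + 6))² = ((-6 + 3*O) + (2*O)/(6 + O))² = ((-6 + 3*O) + 2*O/(6 + O))² = (-6 + 3*O + 2*O/(6 + O))²)
u(-5) + j(10)*126 = (-36 + 3*(-5)² + 14*(-5))²/(6 - 5)² + 12*126 = (-36 + 3*25 - 70)²/1² + 1512 = 1*(-36 + 75 - 70)² + 1512 = 1*(-31)² + 1512 = 1*961 + 1512 = 961 + 1512 = 2473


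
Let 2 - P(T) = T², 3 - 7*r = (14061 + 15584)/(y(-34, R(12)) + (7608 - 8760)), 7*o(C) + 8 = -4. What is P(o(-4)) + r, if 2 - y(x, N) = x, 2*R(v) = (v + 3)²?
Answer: 179615/54684 ≈ 3.2846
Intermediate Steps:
o(C) = -12/7 (o(C) = -8/7 + (⅐)*(-4) = -8/7 - 4/7 = -12/7)
R(v) = (3 + v)²/2 (R(v) = (v + 3)²/2 = (3 + v)²/2)
y(x, N) = 2 - x
r = 32993/7812 (r = 3/7 - (14061 + 15584)/(7*((2 - 1*(-34)) + (7608 - 8760))) = 3/7 - 4235/((2 + 34) - 1152) = 3/7 - 4235/(36 - 1152) = 3/7 - 4235/(-1116) = 3/7 - 4235*(-1)/1116 = 3/7 - ⅐*(-29645/1116) = 3/7 + 4235/1116 = 32993/7812 ≈ 4.2234)
P(T) = 2 - T²
P(o(-4)) + r = (2 - (-12/7)²) + 32993/7812 = (2 - 1*144/49) + 32993/7812 = (2 - 144/49) + 32993/7812 = -46/49 + 32993/7812 = 179615/54684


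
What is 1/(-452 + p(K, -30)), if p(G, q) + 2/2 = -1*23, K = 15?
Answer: -1/476 ≈ -0.0021008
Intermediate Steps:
p(G, q) = -24 (p(G, q) = -1 - 1*23 = -1 - 23 = -24)
1/(-452 + p(K, -30)) = 1/(-452 - 24) = 1/(-476) = -1/476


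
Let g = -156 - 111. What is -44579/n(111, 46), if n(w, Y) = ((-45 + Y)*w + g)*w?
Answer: 44579/17316 ≈ 2.5744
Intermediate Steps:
g = -267
n(w, Y) = w*(-267 + w*(-45 + Y)) (n(w, Y) = ((-45 + Y)*w - 267)*w = (w*(-45 + Y) - 267)*w = (-267 + w*(-45 + Y))*w = w*(-267 + w*(-45 + Y)))
-44579/n(111, 46) = -44579*1/(111*(-267 - 45*111 + 46*111)) = -44579*1/(111*(-267 - 4995 + 5106)) = -44579/(111*(-156)) = -44579/(-17316) = -44579*(-1/17316) = 44579/17316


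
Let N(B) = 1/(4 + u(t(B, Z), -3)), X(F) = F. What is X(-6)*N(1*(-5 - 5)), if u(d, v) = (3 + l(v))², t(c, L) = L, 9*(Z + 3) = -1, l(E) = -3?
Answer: -3/2 ≈ -1.5000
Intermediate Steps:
Z = -28/9 (Z = -3 + (⅑)*(-1) = -3 - ⅑ = -28/9 ≈ -3.1111)
u(d, v) = 0 (u(d, v) = (3 - 3)² = 0² = 0)
N(B) = ¼ (N(B) = 1/(4 + 0) = 1/4 = ¼)
X(-6)*N(1*(-5 - 5)) = -6*¼ = -3/2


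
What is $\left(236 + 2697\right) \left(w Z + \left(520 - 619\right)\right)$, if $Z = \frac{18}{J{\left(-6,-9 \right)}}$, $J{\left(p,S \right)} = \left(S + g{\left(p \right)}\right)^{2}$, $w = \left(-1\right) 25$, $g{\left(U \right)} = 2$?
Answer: $- \frac{2221119}{7} \approx -3.173 \cdot 10^{5}$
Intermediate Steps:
$w = -25$
$J{\left(p,S \right)} = \left(2 + S\right)^{2}$ ($J{\left(p,S \right)} = \left(S + 2\right)^{2} = \left(2 + S\right)^{2}$)
$Z = \frac{18}{49}$ ($Z = \frac{18}{\left(2 - 9\right)^{2}} = \frac{18}{\left(-7\right)^{2}} = \frac{18}{49} \approx 0.36735$)
$\left(236 + 2697\right) \left(w Z + \left(520 - 619\right)\right) = \left(236 + 2697\right) \left(\left(-25\right) \frac{18}{49} + \left(520 - 619\right)\right) = 2933 \left(- \frac{450}{49} - 99\right) = 2933 \left(- \frac{5301}{49}\right) = - \frac{2221119}{7}$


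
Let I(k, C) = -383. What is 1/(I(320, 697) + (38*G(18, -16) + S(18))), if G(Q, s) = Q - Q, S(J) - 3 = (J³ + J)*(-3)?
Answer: -1/17930 ≈ -5.5772e-5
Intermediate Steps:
S(J) = 3 - 3*J - 3*J³ (S(J) = 3 + (J³ + J)*(-3) = 3 + (J + J³)*(-3) = 3 + (-3*J - 3*J³) = 3 - 3*J - 3*J³)
G(Q, s) = 0
1/(I(320, 697) + (38*G(18, -16) + S(18))) = 1/(-383 + (38*0 + (3 - 3*18 - 3*18³))) = 1/(-383 + (0 + (3 - 54 - 3*5832))) = 1/(-383 + (0 + (3 - 54 - 17496))) = 1/(-383 + (0 - 17547)) = 1/(-383 - 17547) = 1/(-17930) = -1/17930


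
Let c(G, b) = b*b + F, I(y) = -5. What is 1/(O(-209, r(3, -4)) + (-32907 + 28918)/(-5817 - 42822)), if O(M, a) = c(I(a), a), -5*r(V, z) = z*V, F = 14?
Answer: 1215975/24127391 ≈ 0.050398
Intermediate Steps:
r(V, z) = -V*z/5 (r(V, z) = -z*V/5 = -V*z/5)
c(G, b) = 14 + b² (c(G, b) = b*b + 14 = b² + 14 = 14 + b²)
O(M, a) = 14 + a²
1/(O(-209, r(3, -4)) + (-32907 + 28918)/(-5817 - 42822)) = 1/((14 + (-⅕*3*(-4))²) + (-32907 + 28918)/(-5817 - 42822)) = 1/((14 + (12/5)²) - 3989/(-48639)) = 1/((14 + 144/25) - 3989*(-1/48639)) = 1/(494/25 + 3989/48639) = 1/(24127391/1215975) = 1215975/24127391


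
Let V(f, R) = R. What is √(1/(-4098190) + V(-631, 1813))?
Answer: √30449627389471110/4098190 ≈ 42.579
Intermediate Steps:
√(1/(-4098190) + V(-631, 1813)) = √(1/(-4098190) + 1813) = √(-1/4098190 + 1813) = √(7430018469/4098190) = √30449627389471110/4098190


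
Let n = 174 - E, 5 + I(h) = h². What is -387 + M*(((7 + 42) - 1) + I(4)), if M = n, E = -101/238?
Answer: 2357161/238 ≈ 9904.0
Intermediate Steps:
E = -101/238 (E = -101*1/238 = -101/238 ≈ -0.42437)
I(h) = -5 + h²
n = 41513/238 (n = 174 - 1*(-101/238) = 174 + 101/238 = 41513/238 ≈ 174.42)
M = 41513/238 ≈ 174.42
-387 + M*(((7 + 42) - 1) + I(4)) = -387 + 41513*(((7 + 42) - 1) + (-5 + 4²))/238 = -387 + 41513*((49 - 1) + (-5 + 16))/238 = -387 + 41513*(48 + 11)/238 = -387 + (41513/238)*59 = -387 + 2449267/238 = 2357161/238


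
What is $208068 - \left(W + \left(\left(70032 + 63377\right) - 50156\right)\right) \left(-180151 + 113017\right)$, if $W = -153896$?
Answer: $-4742339094$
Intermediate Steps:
$208068 - \left(W + \left(\left(70032 + 63377\right) - 50156\right)\right) \left(-180151 + 113017\right) = 208068 - \left(-153896 + \left(\left(70032 + 63377\right) - 50156\right)\right) \left(-180151 + 113017\right) = 208068 - \left(-153896 + \left(133409 - 50156\right)\right) \left(-67134\right) = 208068 - \left(-153896 + 83253\right) \left(-67134\right) = 208068 - \left(-70643\right) \left(-67134\right) = 208068 - 4742547162 = -4742339094$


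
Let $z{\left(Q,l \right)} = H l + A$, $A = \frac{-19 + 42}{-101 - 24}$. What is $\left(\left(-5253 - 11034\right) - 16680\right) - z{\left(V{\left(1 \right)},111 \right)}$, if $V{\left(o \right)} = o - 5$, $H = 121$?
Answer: $- \frac{5799727}{125} \approx -46398.0$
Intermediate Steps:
$A = - \frac{23}{125}$ ($A = \frac{23}{-125} = 23 \left(- \frac{1}{125}\right) = - \frac{23}{125} \approx -0.184$)
$V{\left(o \right)} = -5 + o$ ($V{\left(o \right)} = o - 5 = -5 + o$)
$z{\left(Q,l \right)} = - \frac{23}{125} + 121 l$ ($z{\left(Q,l \right)} = 121 l - \frac{23}{125} = - \frac{23}{125} + 121 l$)
$\left(\left(-5253 - 11034\right) - 16680\right) - z{\left(V{\left(1 \right)},111 \right)} = \left(\left(-5253 - 11034\right) - 16680\right) - \left(- \frac{23}{125} + 121 \cdot 111\right) = \left(\left(-5253 - 11034\right) - 16680\right) - \left(- \frac{23}{125} + 13431\right) = \left(-16287 - 16680\right) - \frac{1678852}{125} = -32967 - \frac{1678852}{125} = - \frac{5799727}{125}$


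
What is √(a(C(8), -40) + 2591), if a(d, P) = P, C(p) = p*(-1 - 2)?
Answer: √2551 ≈ 50.507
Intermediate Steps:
C(p) = -3*p (C(p) = p*(-3) = -3*p)
√(a(C(8), -40) + 2591) = √(-40 + 2591) = √2551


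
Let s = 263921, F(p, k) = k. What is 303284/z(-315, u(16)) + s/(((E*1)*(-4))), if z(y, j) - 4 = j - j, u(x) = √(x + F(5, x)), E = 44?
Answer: 13080575/176 ≈ 74322.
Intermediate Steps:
u(x) = √2*√x (u(x) = √(x + x) = √(2*x) = √2*√x)
z(y, j) = 4 (z(y, j) = 4 + (j - j) = 4 + 0 = 4)
303284/z(-315, u(16)) + s/(((E*1)*(-4))) = 303284/4 + 263921/(((44*1)*(-4))) = 303284*(¼) + 263921/((44*(-4))) = 75821 + 263921/(-176) = 75821 + 263921*(-1/176) = 75821 - 263921/176 = 13080575/176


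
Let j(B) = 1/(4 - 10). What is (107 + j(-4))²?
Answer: 410881/36 ≈ 11413.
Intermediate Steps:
j(B) = -⅙ (j(B) = 1/(-6) = -⅙)
(107 + j(-4))² = (107 - ⅙)² = (641/6)² = 410881/36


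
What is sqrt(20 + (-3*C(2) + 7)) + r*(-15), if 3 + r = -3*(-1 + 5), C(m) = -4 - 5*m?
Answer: 225 + sqrt(69) ≈ 233.31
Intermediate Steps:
r = -15 (r = -3 - 3*(-1 + 5) = -3 - 3*4 = -3 - 12 = -15)
sqrt(20 + (-3*C(2) + 7)) + r*(-15) = sqrt(20 + (-3*(-4 - 5*2) + 7)) - 15*(-15) = sqrt(20 + (-3*(-4 - 10) + 7)) + 225 = sqrt(20 + (-3*(-14) + 7)) + 225 = sqrt(20 + (42 + 7)) + 225 = sqrt(20 + 49) + 225 = sqrt(69) + 225 = 225 + sqrt(69)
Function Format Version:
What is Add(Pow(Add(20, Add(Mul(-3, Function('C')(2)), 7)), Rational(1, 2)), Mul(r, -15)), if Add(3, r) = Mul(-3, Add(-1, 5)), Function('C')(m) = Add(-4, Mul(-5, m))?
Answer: Add(225, Pow(69, Rational(1, 2))) ≈ 233.31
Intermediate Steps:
r = -15 (r = Add(-3, Mul(-3, Add(-1, 5))) = Add(-3, Mul(-3, 4)) = Add(-3, -12) = -15)
Add(Pow(Add(20, Add(Mul(-3, Function('C')(2)), 7)), Rational(1, 2)), Mul(r, -15)) = Add(Pow(Add(20, Add(Mul(-3, Add(-4, Mul(-5, 2))), 7)), Rational(1, 2)), Mul(-15, -15)) = Add(Pow(Add(20, Add(Mul(-3, Add(-4, -10)), 7)), Rational(1, 2)), 225) = Add(Pow(Add(20, Add(Mul(-3, -14), 7)), Rational(1, 2)), 225) = Add(Pow(Add(20, Add(42, 7)), Rational(1, 2)), 225) = Add(Pow(Add(20, 49), Rational(1, 2)), 225) = Add(Pow(69, Rational(1, 2)), 225) = Add(225, Pow(69, Rational(1, 2)))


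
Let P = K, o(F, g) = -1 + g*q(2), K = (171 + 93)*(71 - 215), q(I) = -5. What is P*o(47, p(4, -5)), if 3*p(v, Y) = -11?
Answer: -658944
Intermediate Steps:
p(v, Y) = -11/3 (p(v, Y) = (1/3)*(-11) = -11/3)
K = -38016 (K = 264*(-144) = -38016)
o(F, g) = -1 - 5*g (o(F, g) = -1 + g*(-5) = -1 - 5*g)
P = -38016
P*o(47, p(4, -5)) = -38016*(-1 - 5*(-11/3)) = -38016*(-1 + 55/3) = -38016*52/3 = -658944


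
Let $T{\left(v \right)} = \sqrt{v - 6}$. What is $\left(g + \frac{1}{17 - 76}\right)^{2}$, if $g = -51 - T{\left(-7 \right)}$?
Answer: $\frac{9014847}{3481} + \frac{6020 i \sqrt{13}}{59} \approx 2589.7 + 367.89 i$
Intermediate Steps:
$T{\left(v \right)} = \sqrt{-6 + v}$
$g = -51 - i \sqrt{13}$ ($g = -51 - \sqrt{-6 - 7} = -51 - \sqrt{-13} = -51 - i \sqrt{13} \approx -51.0 - 3.6056 i$)
$\left(g + \frac{1}{17 - 76}\right)^{2} = \left(\left(-51 - i \sqrt{13}\right) + \frac{1}{17 - 76}\right)^{2} = \left(\left(-51 - i \sqrt{13}\right) + \frac{1}{-59}\right)^{2} = \left(\left(-51 - i \sqrt{13}\right) - \frac{1}{59}\right)^{2} = \left(- \frac{3010}{59} - i \sqrt{13}\right)^{2}$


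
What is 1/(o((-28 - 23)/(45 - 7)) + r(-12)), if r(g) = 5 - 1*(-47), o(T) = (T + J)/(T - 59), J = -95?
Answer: 2293/122897 ≈ 0.018658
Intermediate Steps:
o(T) = (-95 + T)/(-59 + T) (o(T) = (T - 95)/(T - 59) = (-95 + T)/(-59 + T))
r(g) = 52 (r(g) = 5 + 47 = 52)
1/(o((-28 - 23)/(45 - 7)) + r(-12)) = 1/((-95 + (-28 - 23)/(45 - 7))/(-59 + (-28 - 23)/(45 - 7)) + 52) = 1/((-95 - 51/38)/(-59 - 51/38) + 52) = 1/(-3661/38/(-2293/38) + 52) = 1/(-38/2293*(-3661/38) + 52) = 1/(3661/2293 + 52) = 1/(122897/2293) = 2293/122897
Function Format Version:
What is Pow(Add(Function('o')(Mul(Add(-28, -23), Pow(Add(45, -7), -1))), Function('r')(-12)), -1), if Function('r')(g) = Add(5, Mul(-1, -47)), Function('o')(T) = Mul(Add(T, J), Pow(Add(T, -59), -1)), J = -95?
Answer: Rational(2293, 122897) ≈ 0.018658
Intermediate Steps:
Function('o')(T) = Mul(Pow(Add(-59, T), -1), Add(-95, T)) (Function('o')(T) = Mul(Add(T, -95), Pow(Add(T, -59), -1)) = Mul(Add(-95, T), Pow(Add(-59, T), -1)) = Mul(Pow(Add(-59, T), -1), Add(-95, T)))
Function('r')(g) = 52 (Function('r')(g) = Add(5, 47) = 52)
Pow(Add(Function('o')(Mul(Add(-28, -23), Pow(Add(45, -7), -1))), Function('r')(-12)), -1) = Pow(Add(Mul(Pow(Add(-59, Mul(Add(-28, -23), Pow(Add(45, -7), -1))), -1), Add(-95, Mul(Add(-28, -23), Pow(Add(45, -7), -1)))), 52), -1) = Pow(Add(Mul(Pow(Add(-59, Mul(-51, Pow(38, -1))), -1), Add(-95, Mul(-51, Pow(38, -1)))), 52), -1) = Pow(Add(Mul(Pow(Add(-59, Mul(-51, Rational(1, 38))), -1), Add(-95, Mul(-51, Rational(1, 38)))), 52), -1) = Pow(Add(Mul(Pow(Add(-59, Rational(-51, 38)), -1), Add(-95, Rational(-51, 38))), 52), -1) = Pow(Add(Mul(Pow(Rational(-2293, 38), -1), Rational(-3661, 38)), 52), -1) = Pow(Add(Mul(Rational(-38, 2293), Rational(-3661, 38)), 52), -1) = Pow(Add(Rational(3661, 2293), 52), -1) = Pow(Rational(122897, 2293), -1) = Rational(2293, 122897)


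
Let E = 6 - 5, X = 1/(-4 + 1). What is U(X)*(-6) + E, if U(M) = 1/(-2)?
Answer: 4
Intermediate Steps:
X = -⅓ (X = 1/(-3) = -⅓ ≈ -0.33333)
E = 1
U(M) = -½
U(X)*(-6) + E = -½*(-6) + 1 = 3 + 1 = 4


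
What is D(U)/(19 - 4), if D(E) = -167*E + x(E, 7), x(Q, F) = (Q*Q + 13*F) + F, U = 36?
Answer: -4618/15 ≈ -307.87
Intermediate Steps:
x(Q, F) = Q**2 + 14*F (x(Q, F) = (Q**2 + 13*F) + F = Q**2 + 14*F)
D(E) = 98 + E**2 - 167*E (D(E) = -167*E + (E**2 + 14*7) = -167*E + (E**2 + 98) = -167*E + (98 + E**2) = 98 + E**2 - 167*E)
D(U)/(19 - 4) = (98 + 36**2 - 167*36)/(19 - 4) = (98 + 1296 - 6012)/15 = -4618*1/15 = -4618/15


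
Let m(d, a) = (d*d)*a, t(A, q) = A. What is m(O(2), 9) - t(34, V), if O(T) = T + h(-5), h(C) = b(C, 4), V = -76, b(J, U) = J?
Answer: 47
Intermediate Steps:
h(C) = C
O(T) = -5 + T (O(T) = T - 5 = -5 + T)
m(d, a) = a*d² (m(d, a) = d²*a = a*d²)
m(O(2), 9) - t(34, V) = 9*(-5 + 2)² - 1*34 = 9*(-3)² - 34 = 9*9 - 34 = 81 - 34 = 47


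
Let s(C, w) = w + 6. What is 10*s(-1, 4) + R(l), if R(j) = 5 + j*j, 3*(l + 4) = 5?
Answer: 994/9 ≈ 110.44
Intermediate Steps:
s(C, w) = 6 + w
l = -7/3 (l = -4 + (1/3)*5 = -4 + 5/3 = -7/3 ≈ -2.3333)
R(j) = 5 + j**2
10*s(-1, 4) + R(l) = 10*(6 + 4) + (5 + (-7/3)**2) = 10*10 + (5 + 49/9) = 100 + 94/9 = 994/9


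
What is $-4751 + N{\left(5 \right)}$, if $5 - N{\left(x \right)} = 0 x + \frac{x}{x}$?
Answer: $-4747$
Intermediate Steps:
$N{\left(x \right)} = 4$ ($N{\left(x \right)} = 5 - \left(0 x + \frac{x}{x}\right) = 5 - \left(0 + 1\right) = 5 - 1 = 4$)
$-4751 + N{\left(5 \right)} = -4751 + 4 = -4747$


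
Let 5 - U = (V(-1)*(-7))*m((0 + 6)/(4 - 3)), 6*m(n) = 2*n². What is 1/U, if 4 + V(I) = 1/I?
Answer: -1/415 ≈ -0.0024096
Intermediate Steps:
V(I) = -4 + 1/I
m(n) = n²/3 (m(n) = (2*n²)/6 = n²/3)
U = -415 (U = 5 - (-4 + 1/(-1))*(-7)*((0 + 6)/(4 - 3))²/3 = 5 - (-4 - 1)*(-7)*(6/1)²/3 = 5 - (-5*(-7))*(6*1)²/3 = 5 - 35*(⅓)*6² = 5 - 35*(⅓)*36 = 5 - 35*12 = 5 - 1*420 = 5 - 420 = -415)
1/U = 1/(-415) = -1/415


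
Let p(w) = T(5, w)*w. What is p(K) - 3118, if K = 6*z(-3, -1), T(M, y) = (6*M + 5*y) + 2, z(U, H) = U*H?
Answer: -922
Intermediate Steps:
z(U, H) = H*U
T(M, y) = 2 + 5*y + 6*M (T(M, y) = (5*y + 6*M) + 2 = 2 + 5*y + 6*M)
K = 18 (K = 6*(-1*(-3)) = 6*3 = 18)
p(w) = w*(32 + 5*w) (p(w) = (2 + 5*w + 6*5)*w = (2 + 5*w + 30)*w = (32 + 5*w)*w = w*(32 + 5*w))
p(K) - 3118 = 18*(32 + 5*18) - 3118 = 18*(32 + 90) - 3118 = 18*122 - 3118 = 2196 - 3118 = -922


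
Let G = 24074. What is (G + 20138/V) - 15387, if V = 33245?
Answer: 288819453/33245 ≈ 8687.6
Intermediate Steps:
(G + 20138/V) - 15387 = (24074 + 20138/33245) - 15387 = 800360268/33245 - 15387 = 288819453/33245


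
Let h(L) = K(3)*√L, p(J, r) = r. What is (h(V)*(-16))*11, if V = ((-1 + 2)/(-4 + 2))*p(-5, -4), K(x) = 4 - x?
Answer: -176*√2 ≈ -248.90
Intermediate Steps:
V = 2 (V = ((-1 + 2)/(-4 + 2))*(-4) = (1/(-2))*(-4) = (1*(-½))*(-4) = -½*(-4) = 2)
h(L) = √L (h(L) = (4 - 1*3)*√L = (4 - 3)*√L = 1*√L = √L)
(h(V)*(-16))*11 = (√2*(-16))*11 = -16*√2*11 = -176*√2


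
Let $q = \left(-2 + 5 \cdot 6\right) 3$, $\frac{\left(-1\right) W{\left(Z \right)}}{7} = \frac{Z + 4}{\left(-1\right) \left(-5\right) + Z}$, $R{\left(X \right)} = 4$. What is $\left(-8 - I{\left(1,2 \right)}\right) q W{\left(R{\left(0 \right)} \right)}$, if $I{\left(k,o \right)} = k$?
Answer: $4704$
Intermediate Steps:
$W{\left(Z \right)} = - \frac{7 \left(4 + Z\right)}{5 + Z}$ ($W{\left(Z \right)} = - 7 \frac{Z + 4}{\left(-1\right) \left(-5\right) + Z} = - 7 \frac{4 + Z}{5 + Z} = - \frac{7 \left(4 + Z\right)}{5 + Z}$)
$q = 84$ ($q = \left(-2 + 30\right) 3 = 28 \cdot 3 = 84$)
$\left(-8 - I{\left(1,2 \right)}\right) q W{\left(R{\left(0 \right)} \right)} = \left(-8 - 1\right) 84 \frac{7 \left(-4 - 4\right)}{5 + 4} = \left(-8 - 1\right) 84 \frac{7 \left(-4 - 4\right)}{9} = \left(-9\right) 84 \cdot 7 \cdot \frac{1}{9} \left(-8\right) = \left(-756\right) \left(- \frac{56}{9}\right) = 4704$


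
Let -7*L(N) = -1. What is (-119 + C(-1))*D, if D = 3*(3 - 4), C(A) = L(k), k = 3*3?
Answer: 2496/7 ≈ 356.57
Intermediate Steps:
k = 9
L(N) = 1/7 (L(N) = -1/7*(-1) = 1/7)
C(A) = 1/7
D = -3 (D = 3*(-1) = -3)
(-119 + C(-1))*D = (-119 + 1/7)*(-3) = -832/7*(-3) = 2496/7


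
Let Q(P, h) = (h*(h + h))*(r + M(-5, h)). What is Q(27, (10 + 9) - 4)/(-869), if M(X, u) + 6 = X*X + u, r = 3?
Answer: -16650/869 ≈ -19.160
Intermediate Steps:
M(X, u) = -6 + u + X**2 (M(X, u) = -6 + (X*X + u) = -6 + (X**2 + u) = -6 + (u + X**2) = -6 + u + X**2)
Q(P, h) = 2*h**2*(22 + h) (Q(P, h) = (h*(h + h))*(3 + (-6 + h + (-5)**2)) = (h*(2*h))*(3 + (-6 + h + 25)) = (2*h**2)*(3 + (19 + h)) = (2*h**2)*(22 + h) = 2*h**2*(22 + h))
Q(27, (10 + 9) - 4)/(-869) = (2*((10 + 9) - 4)**2*(22 + ((10 + 9) - 4)))/(-869) = (2*(19 - 4)**2*(22 + (19 - 4)))*(-1/869) = (2*15**2*(22 + 15))*(-1/869) = (2*225*37)*(-1/869) = 16650*(-1/869) = -16650/869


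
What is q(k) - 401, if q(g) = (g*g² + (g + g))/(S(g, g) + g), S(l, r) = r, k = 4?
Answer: -392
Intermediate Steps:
q(g) = (g³ + 2*g)/(2*g) (q(g) = (g*g² + (g + g))/(g + g) = (g³ + 2*g)/((2*g)) = (g³ + 2*g)*(1/(2*g)) = (g³ + 2*g)/(2*g))
q(k) - 401 = (1 + (½)*4²) - 401 = (1 + (½)*16) - 401 = (1 + 8) - 401 = 9 - 401 = -392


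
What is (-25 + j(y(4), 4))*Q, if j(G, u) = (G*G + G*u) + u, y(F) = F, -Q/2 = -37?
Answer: 814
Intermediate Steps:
Q = 74 (Q = -2*(-37) = 74)
j(G, u) = u + G² + G*u (j(G, u) = (G² + G*u) + u = u + G² + G*u)
(-25 + j(y(4), 4))*Q = (-25 + (4 + 4² + 4*4))*74 = (-25 + (4 + 16 + 16))*74 = (-25 + 36)*74 = 11*74 = 814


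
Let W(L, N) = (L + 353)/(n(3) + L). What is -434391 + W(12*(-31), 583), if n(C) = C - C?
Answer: -161593433/372 ≈ -4.3439e+5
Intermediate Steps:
n(C) = 0
W(L, N) = (353 + L)/L (W(L, N) = (L + 353)/(0 + L) = (353 + L)/L)
-434391 + W(12*(-31), 583) = -434391 + (353 + 12*(-31))/((12*(-31))) = -434391 + (353 - 372)/(-372) = -434391 - 1/372*(-19) = -434391 + 19/372 = -161593433/372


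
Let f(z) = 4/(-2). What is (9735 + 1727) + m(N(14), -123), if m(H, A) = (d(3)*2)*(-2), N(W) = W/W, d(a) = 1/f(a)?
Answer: 11464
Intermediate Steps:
f(z) = -2 (f(z) = 4*(-½) = -2)
d(a) = -½ (d(a) = 1/(-2) = -½)
N(W) = 1
m(H, A) = 2 (m(H, A) = -½*2*(-2) = -1*(-2) = 2)
(9735 + 1727) + m(N(14), -123) = (9735 + 1727) + 2 = 11462 + 2 = 11464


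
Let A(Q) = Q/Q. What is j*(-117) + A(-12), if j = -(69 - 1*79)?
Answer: -1169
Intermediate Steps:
j = 10 (j = -(69 - 79) = -1*(-10) = 10)
A(Q) = 1
j*(-117) + A(-12) = 10*(-117) + 1 = -1170 + 1 = -1169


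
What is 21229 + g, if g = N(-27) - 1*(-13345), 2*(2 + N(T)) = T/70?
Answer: 4840053/140 ≈ 34572.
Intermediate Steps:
N(T) = -2 + T/140 (N(T) = -2 + (T/70)/2 = -2 + T/140)
g = 1867993/140 (g = (-2 + (1/140)*(-27)) - 1*(-13345) = (-2 - 27/140) + 13345 = -307/140 + 13345 = 1867993/140 ≈ 13343.)
21229 + g = 21229 + 1867993/140 = 4840053/140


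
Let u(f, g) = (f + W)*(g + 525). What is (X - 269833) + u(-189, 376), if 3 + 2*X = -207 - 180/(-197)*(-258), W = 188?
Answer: -53378503/197 ≈ -2.7096e+5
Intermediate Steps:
u(f, g) = (188 + f)*(525 + g) (u(f, g) = (f + 188)*(g + 525) = (188 + f)*(525 + g))
X = -43905/197 (X = -3/2 + (-207 - 180/(-197)*(-258))/2 = -3/2 + (-207 - 180*(-1/197)*(-258))/2 = -3/2 + (-207 + (180/197)*(-258))/2 = -3/2 + (-207 - 46440/197)/2 = -3/2 + (1/2)*(-87219/197) = -3/2 - 87219/394 = -43905/197 ≈ -222.87)
(X - 269833) + u(-189, 376) = (-43905/197 - 269833) + (98700 + 188*376 + 525*(-189) - 189*376) = -53201006/197 + (98700 + 70688 - 99225 - 71064) = -53201006/197 - 901 = -53378503/197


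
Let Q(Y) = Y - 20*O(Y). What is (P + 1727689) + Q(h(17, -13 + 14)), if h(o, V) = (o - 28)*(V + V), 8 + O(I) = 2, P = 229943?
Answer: 1957730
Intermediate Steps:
O(I) = -6 (O(I) = -8 + 2 = -6)
h(o, V) = 2*V*(-28 + o) (h(o, V) = (-28 + o)*(2*V) = 2*V*(-28 + o))
Q(Y) = 120 + Y (Q(Y) = Y - 20*(-6) = Y + 120 = 120 + Y)
(P + 1727689) + Q(h(17, -13 + 14)) = (229943 + 1727689) + (120 + 2*(-13 + 14)*(-28 + 17)) = 1957632 + (120 + 2*1*(-11)) = 1957632 + (120 - 22) = 1957632 + 98 = 1957730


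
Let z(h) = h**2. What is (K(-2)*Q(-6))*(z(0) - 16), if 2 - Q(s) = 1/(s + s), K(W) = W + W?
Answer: 400/3 ≈ 133.33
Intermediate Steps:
K(W) = 2*W
Q(s) = 2 - 1/(2*s) (Q(s) = 2 - 1/(s + s) = 2 - 1/(2*s))
(K(-2)*Q(-6))*(z(0) - 16) = ((2*(-2))*(2 - 1/2/(-6)))*(0**2 - 16) = (-4*(2 - 1/2*(-1/6)))*(0 - 16) = -4*(2 + 1/12)*(-16) = -4*25/12*(-16) = -25/3*(-16) = 400/3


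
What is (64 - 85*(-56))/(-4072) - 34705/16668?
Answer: -27715649/8484012 ≈ -3.2668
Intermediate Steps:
(64 - 85*(-56))/(-4072) - 34705/16668 = (64 + 4760)*(-1/4072) - 34705*1/16668 = 4824*(-1/4072) - 34705/16668 = -603/509 - 34705/16668 = -27715649/8484012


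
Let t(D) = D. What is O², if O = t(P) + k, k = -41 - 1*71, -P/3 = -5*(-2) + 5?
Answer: 24649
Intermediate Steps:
P = -45 (P = -3*(-5*(-2) + 5) = -3*(10 + 5) = -3*15 = -45)
k = -112 (k = -41 - 71 = -112)
O = -157 (O = -45 - 112 = -157)
O² = (-157)² = 24649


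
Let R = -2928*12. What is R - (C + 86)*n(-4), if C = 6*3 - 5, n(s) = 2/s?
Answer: -70173/2 ≈ -35087.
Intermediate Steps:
C = 13 (C = 18 - 5 = 13)
R = -35136
R - (C + 86)*n(-4) = -35136 - (13 + 86)*2/(-4) = -35136 - 99*2*(-¼) = -35136 - 99*(-1)/2 = -35136 - 1*(-99/2) = -35136 + 99/2 = -70173/2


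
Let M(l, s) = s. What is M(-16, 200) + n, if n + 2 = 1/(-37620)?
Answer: 7448759/37620 ≈ 198.00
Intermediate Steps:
n = -75241/37620 (n = -2 + 1/(-37620) = -2 - 1/37620 = -75241/37620 ≈ -2.0000)
M(-16, 200) + n = 200 - 75241/37620 = 7448759/37620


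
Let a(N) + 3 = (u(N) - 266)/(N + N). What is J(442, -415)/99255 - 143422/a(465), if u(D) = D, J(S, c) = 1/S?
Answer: 5851583221749191/113669009610 ≈ 51479.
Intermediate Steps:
a(N) = -3 + (-266 + N)/(2*N) (a(N) = -3 + (N - 266)/(N + N) = -3 + (-266 + N)/((2*N)) = -3 + (-266 + N)*(1/(2*N)) = -3 + (-266 + N)/(2*N))
J(442, -415)/99255 - 143422/a(465) = 1/(442*99255) - 143422/(-5/2 - 133/465) = (1/442)*(1/99255) - 143422/(-5/2 - 133*1/465) = 1/43870710 - 143422/(-5/2 - 133/465) = 1/43870710 - 143422/(-2591/930) = 1/43870710 - 143422*(-930/2591) = 1/43870710 + 133382460/2591 = 5851583221749191/113669009610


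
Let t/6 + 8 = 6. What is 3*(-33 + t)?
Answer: -135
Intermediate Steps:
t = -12 (t = -48 + 6*6 = -48 + 36 = -12)
3*(-33 + t) = 3*(-33 - 12) = 3*(-45) = -135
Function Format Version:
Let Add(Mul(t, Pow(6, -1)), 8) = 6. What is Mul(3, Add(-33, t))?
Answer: -135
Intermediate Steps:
t = -12 (t = Add(-48, Mul(6, 6)) = Add(-48, 36) = -12)
Mul(3, Add(-33, t)) = Mul(3, Add(-33, -12)) = Mul(3, -45) = -135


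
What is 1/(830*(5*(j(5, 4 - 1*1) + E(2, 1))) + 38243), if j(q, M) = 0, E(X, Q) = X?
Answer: 1/46543 ≈ 2.1485e-5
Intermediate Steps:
1/(830*(5*(j(5, 4 - 1*1) + E(2, 1))) + 38243) = 1/(830*(5*(0 + 2)) + 38243) = 1/(830*(5*2) + 38243) = 1/(830*10 + 38243) = 1/(8300 + 38243) = 1/46543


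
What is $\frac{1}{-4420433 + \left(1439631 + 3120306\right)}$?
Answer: $\frac{1}{139504} \approx 7.1683 \cdot 10^{-6}$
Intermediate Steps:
$\frac{1}{-4420433 + \left(1439631 + 3120306\right)} = \frac{1}{-4420433 + 4559937} = \frac{1}{139504}$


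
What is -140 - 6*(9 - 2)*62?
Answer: -2744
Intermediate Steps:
-140 - 6*(9 - 2)*62 = -140 - 6*7*62 = -140 - 42*62 = -140 - 2604 = -2744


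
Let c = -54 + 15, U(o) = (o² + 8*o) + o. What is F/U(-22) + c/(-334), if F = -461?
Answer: -35705/23881 ≈ -1.4951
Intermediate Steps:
U(o) = o² + 9*o
c = -39
F/U(-22) + c/(-334) = -461*(-1/(22*(9 - 22))) - 39/(-334) = -461/((-22*(-13))) - 39*(-1/334) = -461/286 + 39/334 = -35705/23881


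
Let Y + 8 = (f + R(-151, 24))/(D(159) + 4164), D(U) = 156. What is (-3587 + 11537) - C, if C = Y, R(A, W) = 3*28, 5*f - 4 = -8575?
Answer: 57300317/7200 ≈ 7958.4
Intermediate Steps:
f = -8571/5 (f = ⅘ + (⅕)*(-8575) = ⅘ - 1715 = -8571/5 ≈ -1714.2)
R(A, W) = 84
Y = -60317/7200 (Y = -8 + (-8571/5 + 84)/(156 + 4164) = -8 - 8151/5/4320 = -8 - 8151/5*1/4320 = -8 - 2717/7200 = -60317/7200 ≈ -8.3774)
C = -60317/7200 ≈ -8.3774
(-3587 + 11537) - C = (-3587 + 11537) - 1*(-60317/7200) = 7950 + 60317/7200 = 57300317/7200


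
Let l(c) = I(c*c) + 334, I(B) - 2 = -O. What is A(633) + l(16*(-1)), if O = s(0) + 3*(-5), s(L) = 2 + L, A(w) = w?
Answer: 982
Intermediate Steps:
O = -13 (O = (2 + 0) + 3*(-5) = 2 - 15 = -13)
I(B) = 15 (I(B) = 2 - 1*(-13) = 2 + 13 = 15)
l(c) = 349 (l(c) = 15 + 334 = 349)
A(633) + l(16*(-1)) = 633 + 349 = 982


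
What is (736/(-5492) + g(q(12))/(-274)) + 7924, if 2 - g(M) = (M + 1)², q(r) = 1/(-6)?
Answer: 107315007821/13543272 ≈ 7923.9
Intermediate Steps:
q(r) = -⅙
g(M) = 2 - (1 + M)² (g(M) = 2 - (M + 1)² = 2 - (1 + M)²)
(736/(-5492) + g(q(12))/(-274)) + 7924 = (736/(-5492) + (2 - (1 - ⅙)²)/(-274)) + 7924 = (736*(-1/5492) + (2 - (⅚)²)*(-1/274)) + 7924 = (-184/1373 + (2 - 1*25/36)*(-1/274)) + 7924 = (-184/1373 + (2 - 25/36)*(-1/274)) + 7924 = (-184/1373 + (47/36)*(-1/274)) + 7924 = (-184/1373 - 47/9864) + 7924 = -1879507/13543272 + 7924 = 107315007821/13543272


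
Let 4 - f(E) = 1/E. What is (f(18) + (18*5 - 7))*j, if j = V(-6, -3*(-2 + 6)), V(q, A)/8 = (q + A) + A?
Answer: -62600/3 ≈ -20867.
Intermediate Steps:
V(q, A) = 8*q + 16*A (V(q, A) = 8*((q + A) + A) = 8*((A + q) + A) = 8*(q + 2*A) = 8*q + 16*A)
j = -240 (j = 8*(-6) + 16*(-3*(-2 + 6)) = -48 + 16*(-3*4) = -48 + 16*(-12) = -48 - 192 = -240)
f(E) = 4 - 1/E
(f(18) + (18*5 - 7))*j = ((4 - 1/18) + (18*5 - 7))*(-240) = ((4 - 1*1/18) + (90 - 7))*(-240) = ((4 - 1/18) + 83)*(-240) = (71/18 + 83)*(-240) = (1565/18)*(-240) = -62600/3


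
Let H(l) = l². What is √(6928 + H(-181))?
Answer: √39689 ≈ 199.22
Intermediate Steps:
√(6928 + H(-181)) = √(6928 + (-181)²) = √(6928 + 32761) = √39689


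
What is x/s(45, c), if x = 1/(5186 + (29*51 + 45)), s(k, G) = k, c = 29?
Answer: 1/301950 ≈ 3.3118e-6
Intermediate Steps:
x = 1/6710 (x = 1/(5186 + (1479 + 45)) = 1/(5186 + 1524) = 1/6710 ≈ 0.00014903)
x/s(45, c) = (1/6710)/45 = (1/6710)*(1/45) = 1/301950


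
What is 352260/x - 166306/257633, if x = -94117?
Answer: -106406022382/24247645061 ≈ -4.3883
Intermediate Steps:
352260/x - 166306/257633 = 352260/(-94117) - 166306/257633 = 352260*(-1/94117) - 166306*1/257633 = -352260/94117 - 166306/257633 = -106406022382/24247645061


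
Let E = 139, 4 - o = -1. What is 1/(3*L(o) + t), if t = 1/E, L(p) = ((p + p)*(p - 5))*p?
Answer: 139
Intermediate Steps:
o = 5 (o = 4 - 1*(-1) = 4 + 1 = 5)
L(p) = 2*p²*(-5 + p) (L(p) = ((2*p)*(-5 + p))*p = (2*p*(-5 + p))*p = 2*p²*(-5 + p))
t = 1/139 ≈ 0.0071942
1/(3*L(o) + t) = 1/(3*(2*5²*(-5 + 5)) + 1/139) = 1/(3*(2*25*0) + 1/139) = 1/(3*0 + 1/139) = 1/(0 + 1/139) = 1/(1/139) = 139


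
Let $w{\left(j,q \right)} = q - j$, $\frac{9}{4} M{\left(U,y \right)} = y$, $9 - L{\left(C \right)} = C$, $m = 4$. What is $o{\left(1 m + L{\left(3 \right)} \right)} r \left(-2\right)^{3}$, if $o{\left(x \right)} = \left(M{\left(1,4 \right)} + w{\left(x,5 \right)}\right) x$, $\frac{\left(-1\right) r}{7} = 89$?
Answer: $- \frac{1445360}{9} \approx -1.606 \cdot 10^{5}$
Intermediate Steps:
$L{\left(C \right)} = 9 - C$
$M{\left(U,y \right)} = \frac{4 y}{9}$
$r = -623$ ($r = \left(-7\right) 89 = -623$)
$o{\left(x \right)} = x \left(\frac{61}{9} - x\right)$ ($o{\left(x \right)} = \left(\frac{4}{9} \cdot 4 - \left(-5 + x\right)\right) x = \left(\frac{16}{9} - \left(-5 + x\right)\right) x = \left(\frac{61}{9} - x\right) x = x \left(\frac{61}{9} - x\right)$)
$o{\left(1 m + L{\left(3 \right)} \right)} r \left(-2\right)^{3} = \frac{\left(1 \cdot 4 + \left(9 - 3\right)\right) \left(61 - 9 \left(1 \cdot 4 + \left(9 - 3\right)\right)\right)}{9} \left(-623\right) \left(-2\right)^{3} = \frac{\left(4 + \left(9 - 3\right)\right) \left(61 - 9 \left(4 + \left(9 - 3\right)\right)\right)}{9} \left(-623\right) \left(-8\right) = \frac{\left(4 + 6\right) \left(61 - 9 \left(4 + 6\right)\right)}{9} \left(-623\right) \left(-8\right) = \frac{1}{9} \cdot 10 \left(61 - 90\right) \left(-623\right) \left(-8\right) = \frac{1}{9} \cdot 10 \left(-29\right) \left(-623\right) \left(-8\right) = \left(- \frac{290}{9}\right) \left(-623\right) \left(-8\right) = \frac{180670}{9} \left(-8\right) = - \frac{1445360}{9}$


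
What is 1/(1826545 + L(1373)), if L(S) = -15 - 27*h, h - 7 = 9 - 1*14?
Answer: 1/1826476 ≈ 5.4750e-7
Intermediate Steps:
h = 2 (h = 7 + (9 - 1*14) = 7 + (9 - 14) = 7 - 5 = 2)
L(S) = -69 (L(S) = -15 - 27*2 = -15 - 54 = -69)
1/(1826545 + L(1373)) = 1/(1826545 - 69) = 1/1826476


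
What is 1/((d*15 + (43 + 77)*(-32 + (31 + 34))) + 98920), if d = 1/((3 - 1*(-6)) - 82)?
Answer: 73/7510225 ≈ 9.7201e-6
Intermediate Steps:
d = -1/73 (d = 1/((3 + 6) - 82) = 1/(9 - 82) = 1/(-73) = -1/73 ≈ -0.013699)
1/((d*15 + (43 + 77)*(-32 + (31 + 34))) + 98920) = 1/((-1/73*15 + (43 + 77)*(-32 + (31 + 34))) + 98920) = 1/((-15/73 + 120*(-32 + 65)) + 98920) = 1/((-15/73 + 120*33) + 98920) = 1/((-15/73 + 3960) + 98920) = 1/(289065/73 + 98920) = 1/(7510225/73) = 73/7510225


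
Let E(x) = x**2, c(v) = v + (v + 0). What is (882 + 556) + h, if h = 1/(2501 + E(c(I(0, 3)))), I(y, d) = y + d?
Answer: 3648207/2537 ≈ 1438.0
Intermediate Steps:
I(y, d) = d + y
c(v) = 2*v (c(v) = v + v = 2*v)
h = 1/2537 (h = 1/(2501 + (2*(3 + 0))**2) = 1/(2501 + (2*3)**2) = 1/(2501 + 6**2) = 1/(2501 + 36) = 1/2537 ≈ 0.00039417)
(882 + 556) + h = (882 + 556) + 1/2537 = 1438 + 1/2537 = 3648207/2537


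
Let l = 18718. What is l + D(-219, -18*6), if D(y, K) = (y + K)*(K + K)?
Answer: 89350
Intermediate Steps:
D(y, K) = 2*K*(K + y) (D(y, K) = (K + y)*(2*K) = 2*K*(K + y))
l + D(-219, -18*6) = 18718 + 2*(-18*6)*(-18*6 - 219) = 18718 + 2*(-108)*(-108 - 219) = 18718 + 2*(-108)*(-327) = 18718 + 70632 = 89350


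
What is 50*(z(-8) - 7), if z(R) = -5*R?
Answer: 1650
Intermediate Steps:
50*(z(-8) - 7) = 50*(-5*(-8) - 7) = 50*(40 - 7) = 50*33 = 1650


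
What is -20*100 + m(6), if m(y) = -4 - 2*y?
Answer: -2016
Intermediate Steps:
-20*100 + m(6) = -20*100 + (-4 - 2*6) = -2000 + (-4 - 12) = -2000 - 16 = -2016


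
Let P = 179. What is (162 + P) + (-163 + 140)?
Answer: 318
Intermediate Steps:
(162 + P) + (-163 + 140) = (162 + 179) + (-163 + 140) = 341 - 23 = 318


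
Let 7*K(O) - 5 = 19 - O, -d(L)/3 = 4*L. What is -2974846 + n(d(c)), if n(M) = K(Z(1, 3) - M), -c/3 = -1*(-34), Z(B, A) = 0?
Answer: -20822674/7 ≈ -2.9747e+6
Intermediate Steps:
c = -102 (c = -(-3)*(-34) = -3*34 = -102)
d(L) = -12*L
K(O) = 24/7 - O/7 (K(O) = 5/7 + (19 - O)/7 = 5/7 + (19/7 - O/7) = 24/7 - O/7)
n(M) = 24/7 + M/7 (n(M) = 24/7 - (0 - M)/7 = 24/7 - (-1)*M/7 = 24/7 + M/7)
-2974846 + n(d(c)) = -2974846 + (24/7 + (-12*(-102))/7) = -2974846 + (24/7 + (1/7)*1224) = -2974846 + (24/7 + 1224/7) = -2974846 + 1248/7 = -20822674/7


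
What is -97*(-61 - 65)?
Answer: 12222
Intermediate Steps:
-97*(-61 - 65) = -97*(-126) = 12222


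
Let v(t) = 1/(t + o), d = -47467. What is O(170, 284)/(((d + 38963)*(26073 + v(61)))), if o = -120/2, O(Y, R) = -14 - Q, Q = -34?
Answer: -5/55433324 ≈ -9.0198e-8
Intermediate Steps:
O(Y, R) = 20 (O(Y, R) = -14 - 1*(-34) = -14 + 34 = 20)
o = -60 (o = -120*½ = -60)
v(t) = 1/(-60 + t) (v(t) = 1/(t - 60) = 1/(-60 + t))
O(170, 284)/(((d + 38963)*(26073 + v(61)))) = 20/(((-47467 + 38963)*(26073 + 1/(-60 + 61)))) = 20/((-8504*(26073 + 1/1))) = 20/((-8504*(26073 + 1))) = 20/((-8504*26074)) = 20/(-221733296) = 20*(-1/221733296) = -5/55433324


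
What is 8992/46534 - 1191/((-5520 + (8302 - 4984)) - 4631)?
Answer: 58432165/158983411 ≈ 0.36754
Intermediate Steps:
8992/46534 - 1191/((-5520 + (8302 - 4984)) - 4631) = 8992*(1/46534) - 1191/((-5520 + 3318) - 4631) = 4496/23267 - 1191/(-2202 - 4631) = 4496/23267 - 1191/(-6833) = 4496/23267 - 1191*(-1/6833) = 4496/23267 + 1191/6833 = 58432165/158983411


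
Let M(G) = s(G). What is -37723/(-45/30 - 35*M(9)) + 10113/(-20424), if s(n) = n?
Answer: 511502525/4309464 ≈ 118.69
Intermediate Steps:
M(G) = G
-37723/(-45/30 - 35*M(9)) + 10113/(-20424) = -37723/(-45/30 - 35*9) + 10113/(-20424) = -37723/(-45*1/30 - 315) + 10113*(-1/20424) = -37723/(-3/2 - 315) - 3371/6808 = -37723/(-633/2) - 3371/6808 = -37723*(-2/633) - 3371/6808 = 75446/633 - 3371/6808 = 511502525/4309464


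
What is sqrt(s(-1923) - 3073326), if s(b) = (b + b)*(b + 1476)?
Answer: 98*I*sqrt(141) ≈ 1163.7*I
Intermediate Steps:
s(b) = 2*b*(1476 + b) (s(b) = (2*b)*(1476 + b) = 2*b*(1476 + b))
sqrt(s(-1923) - 3073326) = sqrt(2*(-1923)*(1476 - 1923) - 3073326) = sqrt(2*(-1923)*(-447) - 3073326) = sqrt(1719162 - 3073326) = sqrt(-1354164) = 98*I*sqrt(141)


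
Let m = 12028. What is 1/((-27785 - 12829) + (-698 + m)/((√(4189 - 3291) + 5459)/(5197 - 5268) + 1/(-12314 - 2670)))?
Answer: -136360342773263378907/5558233401562621938409778 - 45152707383520*√898/2779116700781310969204889 ≈ -2.4534e-5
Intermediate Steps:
1/((-27785 - 12829) + (-698 + m)/((√(4189 - 3291) + 5459)/(5197 - 5268) + 1/(-12314 - 2670))) = 1/((-27785 - 12829) + (-698 + 12028)/((√(4189 - 3291) + 5459)/(5197 - 5268) + 1/(-12314 - 2670))) = 1/(-40614 + 11330/((√898 + 5459)/(-71) + 1/(-14984))) = 1/(-40614 + 11330/((5459 + √898)*(-1/71) - 1/14984)) = 1/(-40614 + 11330/((-5459/71 - √898/71) - 1/14984)) = 1/(-40614 + 11330/(-81797727/1063864 - √898/71))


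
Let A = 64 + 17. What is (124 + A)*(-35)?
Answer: -7175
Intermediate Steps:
A = 81
(124 + A)*(-35) = (124 + 81)*(-35) = 205*(-35) = -7175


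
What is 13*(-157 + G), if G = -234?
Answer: -5083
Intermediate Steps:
13*(-157 + G) = 13*(-157 - 234) = 13*(-391) = -5083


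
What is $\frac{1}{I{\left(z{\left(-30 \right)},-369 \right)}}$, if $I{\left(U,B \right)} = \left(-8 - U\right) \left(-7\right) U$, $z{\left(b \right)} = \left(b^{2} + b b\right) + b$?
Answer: $\frac{1}{22029420} \approx 4.5394 \cdot 10^{-8}$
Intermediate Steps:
$z{\left(b \right)} = b + 2 b^{2}$ ($z{\left(b \right)} = \left(b^{2} + b^{2}\right) + b = 2 b^{2} + b = b + 2 b^{2}$)
$I{\left(U,B \right)} = U \left(56 + 7 U\right)$ ($I{\left(U,B \right)} = \left(56 + 7 U\right) U = U \left(56 + 7 U\right)$)
$\frac{1}{I{\left(z{\left(-30 \right)},-369 \right)}} = \frac{1}{7 \left(- 30 \left(1 + 2 \left(-30\right)\right)\right) \left(8 - 30 \left(1 + 2 \left(-30\right)\right)\right)} = \frac{1}{7 \left(- 30 \left(1 - 60\right)\right) \left(8 - 30 \left(1 - 60\right)\right)} = \frac{1}{7 \left(\left(-30\right) \left(-59\right)\right) \left(8 - -1770\right)} = \frac{1}{7 \cdot 1770 \left(8 + 1770\right)} = \frac{1}{7 \cdot 1770 \cdot 1778} = \frac{1}{22029420}$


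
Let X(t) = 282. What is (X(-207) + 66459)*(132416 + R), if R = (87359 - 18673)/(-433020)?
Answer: 637807114366799/72170 ≈ 8.8376e+9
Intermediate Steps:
R = -34343/216510 (R = 68686*(-1/433020) = -34343/216510 ≈ -0.15862)
(X(-207) + 66459)*(132416 + R) = (282 + 66459)*(132416 - 34343/216510) = 66741*(28669353817/216510) = 637807114366799/72170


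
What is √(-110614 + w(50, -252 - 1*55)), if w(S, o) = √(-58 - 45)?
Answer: √(-110614 + I*√103) ≈ 0.015 + 332.59*I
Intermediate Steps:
w(S, o) = I*√103 (w(S, o) = √(-103) = I*√103)
√(-110614 + w(50, -252 - 1*55)) = √(-110614 + I*√103)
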